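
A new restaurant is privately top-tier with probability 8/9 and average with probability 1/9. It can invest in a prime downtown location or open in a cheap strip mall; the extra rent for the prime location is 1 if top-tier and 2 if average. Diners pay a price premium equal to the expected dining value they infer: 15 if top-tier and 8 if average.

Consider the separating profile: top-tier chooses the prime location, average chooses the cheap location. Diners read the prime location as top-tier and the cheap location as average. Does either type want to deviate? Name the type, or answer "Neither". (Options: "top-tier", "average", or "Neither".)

average

The prime location pays 15; the cheap location pays 8.
top-tier: assigned the prime location, nets 15 − 1 = 14; deviating to the cheap location nets 8.
average: assigned the cheap location, nets 8; deviating to the prime location nets 15 − 2 = 13.
The average type gains 5 by deviating.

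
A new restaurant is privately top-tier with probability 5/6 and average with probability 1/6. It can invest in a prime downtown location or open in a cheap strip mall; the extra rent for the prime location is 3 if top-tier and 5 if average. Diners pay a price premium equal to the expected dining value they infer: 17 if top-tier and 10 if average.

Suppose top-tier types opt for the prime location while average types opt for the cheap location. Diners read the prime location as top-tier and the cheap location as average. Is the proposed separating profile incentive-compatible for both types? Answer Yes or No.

No

Under these beliefs, the prime location earns price premium 17 and the cheap location earns price premium 10.
top-tier: the prime location nets 17 − 3 = 14; the cheap location nets 10. top-tier prefers the prime location.
average: the prime location nets 17 − 5 = 12; the cheap location nets 10. average would deviate to the prime location.
average has a profitable deviation, so the profile is not an equilibrium.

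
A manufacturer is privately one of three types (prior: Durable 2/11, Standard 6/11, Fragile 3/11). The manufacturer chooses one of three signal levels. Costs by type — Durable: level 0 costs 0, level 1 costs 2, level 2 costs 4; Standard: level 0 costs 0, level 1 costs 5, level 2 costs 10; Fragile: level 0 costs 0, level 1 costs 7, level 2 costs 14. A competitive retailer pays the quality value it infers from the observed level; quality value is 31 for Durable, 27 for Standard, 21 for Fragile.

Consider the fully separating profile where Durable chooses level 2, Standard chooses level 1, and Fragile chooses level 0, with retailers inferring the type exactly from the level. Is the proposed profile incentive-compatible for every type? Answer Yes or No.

Separating prices: level 2 → 31, level 1 → 27, level 0 → 21.
Durable (assigned level 2): level 0: 21 − 0 = 21; level 1: 27 − 2 = 25; level 2: 31 − 4 = 27. Durable stays.
Standard (assigned level 1): level 0: 21 − 0 = 21; level 1: 27 − 5 = 22; level 2: 31 − 10 = 21. Standard stays.
Fragile (assigned level 0): level 0: 21 − 0 = 21; level 1: 27 − 7 = 20; level 2: 31 − 14 = 17. Fragile stays.
Every type prefers its assigned level; separation holds.

Yes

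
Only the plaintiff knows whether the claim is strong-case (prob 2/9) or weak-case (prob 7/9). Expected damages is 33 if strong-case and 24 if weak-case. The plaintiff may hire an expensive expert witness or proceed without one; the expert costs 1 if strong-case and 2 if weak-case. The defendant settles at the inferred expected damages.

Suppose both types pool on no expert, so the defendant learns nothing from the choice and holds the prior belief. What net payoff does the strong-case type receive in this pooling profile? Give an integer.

Pooled settlement = 2/9·33 + 7/9·24 = 26.
strong-case pays no cost for no expert, so net payoff = 26.

26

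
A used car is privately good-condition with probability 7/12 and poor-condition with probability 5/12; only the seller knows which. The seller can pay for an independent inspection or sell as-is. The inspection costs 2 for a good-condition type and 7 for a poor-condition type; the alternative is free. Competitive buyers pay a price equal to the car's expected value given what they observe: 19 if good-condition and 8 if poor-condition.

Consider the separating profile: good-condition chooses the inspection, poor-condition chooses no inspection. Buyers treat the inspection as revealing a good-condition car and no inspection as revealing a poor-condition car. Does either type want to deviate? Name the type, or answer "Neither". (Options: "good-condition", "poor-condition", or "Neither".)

The inspection pays 19; no inspection pays 8.
good-condition: assigned the inspection, nets 19 − 2 = 17; deviating to no inspection nets 8.
poor-condition: assigned no inspection, nets 8; deviating to the inspection nets 19 − 7 = 12.
The poor-condition type gains 4 by deviating.

poor-condition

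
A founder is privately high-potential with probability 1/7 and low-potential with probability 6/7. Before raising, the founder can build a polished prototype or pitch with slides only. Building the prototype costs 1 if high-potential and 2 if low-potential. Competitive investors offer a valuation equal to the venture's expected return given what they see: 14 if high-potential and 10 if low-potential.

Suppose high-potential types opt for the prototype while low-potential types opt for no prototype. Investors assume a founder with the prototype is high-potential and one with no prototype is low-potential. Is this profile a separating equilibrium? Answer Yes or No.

No

Under these beliefs, the prototype earns valuation 14 and no prototype earns valuation 10.
high-potential: the prototype nets 14 − 1 = 13; no prototype nets 10. high-potential prefers the prototype.
low-potential: the prototype nets 14 − 2 = 12; no prototype nets 10. low-potential would deviate to the prototype.
low-potential has a profitable deviation, so the profile is not an equilibrium.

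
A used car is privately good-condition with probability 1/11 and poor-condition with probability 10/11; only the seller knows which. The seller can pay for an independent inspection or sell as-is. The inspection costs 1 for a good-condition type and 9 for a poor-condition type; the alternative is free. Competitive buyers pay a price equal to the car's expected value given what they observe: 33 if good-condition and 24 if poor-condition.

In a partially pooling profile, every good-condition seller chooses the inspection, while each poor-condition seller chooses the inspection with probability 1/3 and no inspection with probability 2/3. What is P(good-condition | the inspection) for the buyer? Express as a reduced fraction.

P(the inspection) = (1/11)·1 + (10/11)·(1/3) = 13/33.
By Bayes' rule, P(good-condition | the inspection) = (1/11) / (13/33) = 3/13.

3/13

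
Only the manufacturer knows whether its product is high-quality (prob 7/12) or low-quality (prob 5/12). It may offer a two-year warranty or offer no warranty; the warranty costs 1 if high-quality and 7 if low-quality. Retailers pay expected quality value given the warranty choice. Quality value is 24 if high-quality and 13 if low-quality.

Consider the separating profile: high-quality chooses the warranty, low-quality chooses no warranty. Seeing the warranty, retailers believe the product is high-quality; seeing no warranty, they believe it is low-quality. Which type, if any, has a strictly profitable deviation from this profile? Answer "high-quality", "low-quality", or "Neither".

low-quality

The warranty pays 24; no warranty pays 13.
high-quality: assigned the warranty, nets 24 − 1 = 23; deviating to no warranty nets 13.
low-quality: assigned no warranty, nets 13; deviating to the warranty nets 24 − 7 = 17.
The low-quality type gains 4 by deviating.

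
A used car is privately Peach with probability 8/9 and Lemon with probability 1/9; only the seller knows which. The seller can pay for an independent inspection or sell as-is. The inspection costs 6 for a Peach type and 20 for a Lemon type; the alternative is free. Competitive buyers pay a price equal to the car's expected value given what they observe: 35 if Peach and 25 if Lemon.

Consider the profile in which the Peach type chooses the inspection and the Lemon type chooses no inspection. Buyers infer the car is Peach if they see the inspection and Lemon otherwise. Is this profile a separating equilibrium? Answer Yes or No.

Under these beliefs, the inspection earns price 35 and no inspection earns price 25.
Peach: the inspection nets 35 − 6 = 29; no inspection nets 25. Peach prefers the inspection.
Lemon: the inspection nets 35 − 20 = 15; no inspection nets 25. Lemon prefers no inspection.
Neither type deviates, so the separating profile is an equilibrium.

Yes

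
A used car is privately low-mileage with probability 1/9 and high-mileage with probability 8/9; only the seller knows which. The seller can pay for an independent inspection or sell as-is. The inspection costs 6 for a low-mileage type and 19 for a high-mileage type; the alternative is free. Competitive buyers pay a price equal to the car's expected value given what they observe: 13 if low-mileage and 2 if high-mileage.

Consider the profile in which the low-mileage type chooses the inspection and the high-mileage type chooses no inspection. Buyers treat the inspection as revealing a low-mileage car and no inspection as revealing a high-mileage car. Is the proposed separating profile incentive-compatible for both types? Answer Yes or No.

Under these beliefs, the inspection earns price 13 and no inspection earns price 2.
low-mileage: the inspection nets 13 − 6 = 7; no inspection nets 2. low-mileage prefers the inspection.
high-mileage: the inspection nets 13 − 19 = -6; no inspection nets 2. high-mileage prefers no inspection.
Neither type deviates, so the separating profile is an equilibrium.

Yes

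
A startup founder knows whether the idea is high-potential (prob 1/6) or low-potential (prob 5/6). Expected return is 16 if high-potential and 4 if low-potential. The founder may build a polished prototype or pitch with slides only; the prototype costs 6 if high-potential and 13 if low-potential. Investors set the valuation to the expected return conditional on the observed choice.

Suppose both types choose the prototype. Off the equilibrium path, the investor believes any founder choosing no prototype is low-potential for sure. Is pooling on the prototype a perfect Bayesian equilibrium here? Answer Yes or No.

No

On path, the investor holds the prior and pays 1/6·16 + 5/6·4 = 6. Off path (no prototype), believing low-potential, it pays 4.
high-potential: the prototype nets 6 − 6 = 0; no prototype nets 4. high-potential would deviate.
low-potential: the prototype nets 6 − 13 = -7; no prototype nets 4. low-potential would deviate.
A type deviates, so pooling fails.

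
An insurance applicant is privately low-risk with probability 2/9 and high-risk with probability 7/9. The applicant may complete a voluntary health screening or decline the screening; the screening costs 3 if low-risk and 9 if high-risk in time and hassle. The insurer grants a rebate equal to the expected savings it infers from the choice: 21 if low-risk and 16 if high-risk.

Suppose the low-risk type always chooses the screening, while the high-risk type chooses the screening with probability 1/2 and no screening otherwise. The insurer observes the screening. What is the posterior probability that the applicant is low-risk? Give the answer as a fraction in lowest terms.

P(the screening) = (2/9)·1 + (7/9)·(1/2) = 11/18.
By Bayes' rule, P(low-risk | the screening) = (2/9) / (11/18) = 4/11.

4/11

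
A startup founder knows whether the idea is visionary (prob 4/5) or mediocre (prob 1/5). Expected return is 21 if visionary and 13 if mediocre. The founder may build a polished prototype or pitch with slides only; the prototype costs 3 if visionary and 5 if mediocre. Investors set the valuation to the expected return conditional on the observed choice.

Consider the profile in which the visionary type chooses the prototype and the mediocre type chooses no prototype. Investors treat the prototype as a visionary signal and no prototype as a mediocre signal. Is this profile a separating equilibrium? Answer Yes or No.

No

Under these beliefs, the prototype earns valuation 21 and no prototype earns valuation 13.
visionary: the prototype nets 21 − 3 = 18; no prototype nets 13. visionary prefers the prototype.
mediocre: the prototype nets 21 − 5 = 16; no prototype nets 13. mediocre would deviate to the prototype.
mediocre has a profitable deviation, so the profile is not an equilibrium.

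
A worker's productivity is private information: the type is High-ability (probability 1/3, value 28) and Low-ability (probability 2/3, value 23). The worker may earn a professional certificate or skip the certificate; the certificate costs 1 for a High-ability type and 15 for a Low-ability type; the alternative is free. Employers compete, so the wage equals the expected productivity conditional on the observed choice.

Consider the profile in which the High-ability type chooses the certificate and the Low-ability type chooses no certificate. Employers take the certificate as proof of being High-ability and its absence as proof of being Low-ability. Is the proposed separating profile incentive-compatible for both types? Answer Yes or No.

Under these beliefs, the certificate earns wage 28 and no certificate earns wage 23.
High-ability: the certificate nets 28 − 1 = 27; no certificate nets 23. High-ability prefers the certificate.
Low-ability: the certificate nets 28 − 15 = 13; no certificate nets 23. Low-ability prefers no certificate.
Neither type deviates, so the separating profile is an equilibrium.

Yes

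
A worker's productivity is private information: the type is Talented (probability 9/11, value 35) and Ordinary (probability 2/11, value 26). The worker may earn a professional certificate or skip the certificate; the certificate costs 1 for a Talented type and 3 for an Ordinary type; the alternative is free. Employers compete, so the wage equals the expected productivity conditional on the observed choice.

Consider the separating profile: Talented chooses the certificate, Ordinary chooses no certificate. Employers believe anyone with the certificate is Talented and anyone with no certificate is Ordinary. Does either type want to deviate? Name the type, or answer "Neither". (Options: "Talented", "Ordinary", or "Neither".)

Ordinary

The certificate pays 35; no certificate pays 26.
Talented: assigned the certificate, nets 35 − 1 = 34; deviating to no certificate nets 26.
Ordinary: assigned no certificate, nets 26; deviating to the certificate nets 35 − 3 = 32.
The Ordinary type gains 6 by deviating.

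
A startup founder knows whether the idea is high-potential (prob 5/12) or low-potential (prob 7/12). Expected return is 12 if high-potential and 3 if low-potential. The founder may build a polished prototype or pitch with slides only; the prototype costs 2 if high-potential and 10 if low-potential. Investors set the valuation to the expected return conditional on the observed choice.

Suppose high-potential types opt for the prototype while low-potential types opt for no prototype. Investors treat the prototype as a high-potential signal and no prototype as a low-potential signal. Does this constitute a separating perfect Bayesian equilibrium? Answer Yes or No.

Under these beliefs, the prototype earns valuation 12 and no prototype earns valuation 3.
high-potential: the prototype nets 12 − 2 = 10; no prototype nets 3. high-potential prefers the prototype.
low-potential: the prototype nets 12 − 10 = 2; no prototype nets 3. low-potential prefers no prototype.
Neither type deviates, so the separating profile is an equilibrium.

Yes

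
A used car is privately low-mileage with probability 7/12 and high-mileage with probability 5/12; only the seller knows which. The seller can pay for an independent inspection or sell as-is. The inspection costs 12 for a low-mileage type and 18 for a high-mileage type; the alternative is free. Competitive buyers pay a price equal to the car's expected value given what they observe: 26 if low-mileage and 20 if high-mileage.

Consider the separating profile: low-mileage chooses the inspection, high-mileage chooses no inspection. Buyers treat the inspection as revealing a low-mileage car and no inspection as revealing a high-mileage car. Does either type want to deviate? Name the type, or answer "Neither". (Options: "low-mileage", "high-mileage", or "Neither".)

low-mileage

The inspection pays 26; no inspection pays 20.
low-mileage: assigned the inspection, nets 26 − 12 = 14; deviating to no inspection nets 20.
high-mileage: assigned no inspection, nets 20; deviating to the inspection nets 26 − 18 = 8.
The low-mileage type gains 6 by deviating.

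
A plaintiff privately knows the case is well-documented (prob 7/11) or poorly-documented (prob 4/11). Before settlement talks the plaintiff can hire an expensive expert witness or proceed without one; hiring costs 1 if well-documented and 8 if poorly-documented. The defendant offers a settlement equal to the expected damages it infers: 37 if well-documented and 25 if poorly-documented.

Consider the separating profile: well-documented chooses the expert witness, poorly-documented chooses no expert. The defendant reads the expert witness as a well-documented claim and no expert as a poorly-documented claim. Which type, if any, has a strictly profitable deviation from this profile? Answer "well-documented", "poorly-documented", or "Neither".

poorly-documented

The expert witness pays 37; no expert pays 25.
well-documented: assigned the expert witness, nets 37 − 1 = 36; deviating to no expert nets 25.
poorly-documented: assigned no expert, nets 25; deviating to the expert witness nets 37 − 8 = 29.
The poorly-documented type gains 4 by deviating.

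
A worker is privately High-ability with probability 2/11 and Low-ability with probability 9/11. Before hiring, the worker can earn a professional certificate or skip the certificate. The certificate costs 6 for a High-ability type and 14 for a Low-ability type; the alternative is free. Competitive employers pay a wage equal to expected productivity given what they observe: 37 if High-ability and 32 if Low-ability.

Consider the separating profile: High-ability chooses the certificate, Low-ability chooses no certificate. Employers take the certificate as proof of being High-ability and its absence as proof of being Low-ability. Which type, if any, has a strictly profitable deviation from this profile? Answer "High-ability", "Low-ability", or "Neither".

The certificate pays 37; no certificate pays 32.
High-ability: assigned the certificate, nets 37 − 6 = 31; deviating to no certificate nets 32.
Low-ability: assigned no certificate, nets 32; deviating to the certificate nets 37 − 14 = 23.
The High-ability type gains 1 by deviating.

High-ability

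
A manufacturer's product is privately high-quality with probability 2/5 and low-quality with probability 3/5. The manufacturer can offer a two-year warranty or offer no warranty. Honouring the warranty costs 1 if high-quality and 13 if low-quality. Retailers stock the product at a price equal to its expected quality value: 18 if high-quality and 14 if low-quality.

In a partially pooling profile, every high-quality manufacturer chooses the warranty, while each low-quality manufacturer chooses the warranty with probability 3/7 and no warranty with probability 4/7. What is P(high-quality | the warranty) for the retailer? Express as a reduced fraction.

P(the warranty) = (2/5)·1 + (3/5)·(3/7) = 23/35.
By Bayes' rule, P(high-quality | the warranty) = (2/5) / (23/35) = 14/23.

14/23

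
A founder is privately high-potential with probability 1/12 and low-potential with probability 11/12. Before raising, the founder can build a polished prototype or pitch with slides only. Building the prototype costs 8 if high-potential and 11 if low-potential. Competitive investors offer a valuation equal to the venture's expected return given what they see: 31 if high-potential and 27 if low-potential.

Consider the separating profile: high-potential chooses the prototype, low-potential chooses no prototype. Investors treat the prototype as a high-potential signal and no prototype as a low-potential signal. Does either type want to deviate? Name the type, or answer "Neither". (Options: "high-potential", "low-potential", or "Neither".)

The prototype pays 31; no prototype pays 27.
high-potential: assigned the prototype, nets 31 − 8 = 23; deviating to no prototype nets 27.
low-potential: assigned no prototype, nets 27; deviating to the prototype nets 31 − 11 = 20.
The high-potential type gains 4 by deviating.

high-potential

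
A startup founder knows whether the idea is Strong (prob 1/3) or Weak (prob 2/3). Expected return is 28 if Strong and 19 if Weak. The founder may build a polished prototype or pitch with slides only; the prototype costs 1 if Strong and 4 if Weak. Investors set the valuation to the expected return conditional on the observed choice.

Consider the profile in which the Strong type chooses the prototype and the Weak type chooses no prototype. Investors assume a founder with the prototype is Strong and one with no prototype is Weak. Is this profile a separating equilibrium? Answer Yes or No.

Under these beliefs, the prototype earns valuation 28 and no prototype earns valuation 19.
Strong: the prototype nets 28 − 1 = 27; no prototype nets 19. Strong prefers the prototype.
Weak: the prototype nets 28 − 4 = 24; no prototype nets 19. Weak would deviate to the prototype.
Weak has a profitable deviation, so the profile is not an equilibrium.

No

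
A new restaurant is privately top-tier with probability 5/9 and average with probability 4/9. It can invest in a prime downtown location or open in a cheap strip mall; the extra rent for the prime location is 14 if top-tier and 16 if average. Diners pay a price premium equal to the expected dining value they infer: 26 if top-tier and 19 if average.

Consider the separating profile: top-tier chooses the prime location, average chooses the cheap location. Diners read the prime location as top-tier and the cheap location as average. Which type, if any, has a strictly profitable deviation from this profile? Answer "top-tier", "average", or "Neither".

The prime location pays 26; the cheap location pays 19.
top-tier: assigned the prime location, nets 26 − 14 = 12; deviating to the cheap location nets 19.
average: assigned the cheap location, nets 19; deviating to the prime location nets 26 − 16 = 10.
The top-tier type gains 7 by deviating.

top-tier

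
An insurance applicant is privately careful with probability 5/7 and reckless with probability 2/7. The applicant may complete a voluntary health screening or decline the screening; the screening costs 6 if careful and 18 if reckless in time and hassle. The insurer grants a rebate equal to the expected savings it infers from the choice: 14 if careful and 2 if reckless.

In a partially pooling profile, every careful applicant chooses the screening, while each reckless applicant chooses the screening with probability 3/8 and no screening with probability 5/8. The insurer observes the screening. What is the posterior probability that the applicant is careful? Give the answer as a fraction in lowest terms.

20/23

P(the screening) = (5/7)·1 + (2/7)·(3/8) = 23/28.
By Bayes' rule, P(careful | the screening) = (5/7) / (23/28) = 20/23.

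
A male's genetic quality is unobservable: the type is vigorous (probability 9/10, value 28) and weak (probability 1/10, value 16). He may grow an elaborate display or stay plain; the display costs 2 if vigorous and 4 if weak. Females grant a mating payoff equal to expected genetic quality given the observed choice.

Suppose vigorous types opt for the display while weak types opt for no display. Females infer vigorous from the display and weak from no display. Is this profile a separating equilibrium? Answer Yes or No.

No

Under these beliefs, the display earns mating payoff 28 and no display earns mating payoff 16.
vigorous: the display nets 28 − 2 = 26; no display nets 16. vigorous prefers the display.
weak: the display nets 28 − 4 = 24; no display nets 16. weak would deviate to the display.
weak has a profitable deviation, so the profile is not an equilibrium.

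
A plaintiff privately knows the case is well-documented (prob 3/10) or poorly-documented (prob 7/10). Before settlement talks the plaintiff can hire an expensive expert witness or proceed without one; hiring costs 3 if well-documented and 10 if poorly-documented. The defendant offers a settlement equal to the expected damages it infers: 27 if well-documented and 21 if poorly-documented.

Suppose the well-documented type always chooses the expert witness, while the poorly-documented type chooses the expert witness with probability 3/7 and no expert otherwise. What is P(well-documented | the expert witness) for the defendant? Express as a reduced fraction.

1/2

P(the expert witness) = (3/10)·1 + (7/10)·(3/7) = 3/5.
By Bayes' rule, P(well-documented | the expert witness) = (3/10) / (3/5) = 1/2.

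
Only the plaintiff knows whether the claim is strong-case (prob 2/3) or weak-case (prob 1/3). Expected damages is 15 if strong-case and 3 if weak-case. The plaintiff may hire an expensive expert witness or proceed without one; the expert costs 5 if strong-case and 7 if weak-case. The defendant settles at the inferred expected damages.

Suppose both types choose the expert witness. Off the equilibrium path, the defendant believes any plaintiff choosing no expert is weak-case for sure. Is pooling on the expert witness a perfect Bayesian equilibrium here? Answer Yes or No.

Yes

On path, the defendant holds the prior and pays 2/3·15 + 1/3·3 = 11. Off path (no expert), believing weak-case, it pays 3.
strong-case: the expert witness nets 11 − 5 = 6; no expert nets 3. strong-case stays.
weak-case: the expert witness nets 11 − 7 = 4; no expert nets 3. weak-case stays.
No type deviates, so pooling is sustained.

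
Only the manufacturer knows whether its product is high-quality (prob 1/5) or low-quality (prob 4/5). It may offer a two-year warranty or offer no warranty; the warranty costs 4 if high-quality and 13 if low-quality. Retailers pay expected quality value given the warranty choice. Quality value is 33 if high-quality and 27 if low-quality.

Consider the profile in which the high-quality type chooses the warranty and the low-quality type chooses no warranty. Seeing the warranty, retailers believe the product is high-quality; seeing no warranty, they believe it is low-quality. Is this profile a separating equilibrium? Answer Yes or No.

Yes

Under these beliefs, the warranty earns price 33 and no warranty earns price 27.
high-quality: the warranty nets 33 − 4 = 29; no warranty nets 27. high-quality prefers the warranty.
low-quality: the warranty nets 33 − 13 = 20; no warranty nets 27. low-quality prefers no warranty.
Neither type deviates, so the separating profile is an equilibrium.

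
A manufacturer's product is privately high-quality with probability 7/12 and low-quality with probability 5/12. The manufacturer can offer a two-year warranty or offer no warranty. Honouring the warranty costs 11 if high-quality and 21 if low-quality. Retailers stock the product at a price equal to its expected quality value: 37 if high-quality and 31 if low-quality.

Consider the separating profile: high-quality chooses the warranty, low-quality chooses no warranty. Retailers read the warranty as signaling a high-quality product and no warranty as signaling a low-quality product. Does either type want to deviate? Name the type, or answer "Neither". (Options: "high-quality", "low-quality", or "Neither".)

The warranty pays 37; no warranty pays 31.
high-quality: assigned the warranty, nets 37 − 11 = 26; deviating to no warranty nets 31.
low-quality: assigned no warranty, nets 31; deviating to the warranty nets 37 − 21 = 16.
The high-quality type gains 5 by deviating.

high-quality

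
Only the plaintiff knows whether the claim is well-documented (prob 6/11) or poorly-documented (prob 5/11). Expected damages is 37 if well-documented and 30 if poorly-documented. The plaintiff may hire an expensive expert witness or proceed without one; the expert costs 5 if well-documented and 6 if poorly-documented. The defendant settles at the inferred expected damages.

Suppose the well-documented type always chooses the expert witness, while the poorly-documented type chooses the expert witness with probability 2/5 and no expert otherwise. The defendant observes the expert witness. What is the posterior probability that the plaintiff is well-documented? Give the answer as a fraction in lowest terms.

3/4

P(the expert witness) = (6/11)·1 + (5/11)·(2/5) = 8/11.
By Bayes' rule, P(well-documented | the expert witness) = (6/11) / (8/11) = 3/4.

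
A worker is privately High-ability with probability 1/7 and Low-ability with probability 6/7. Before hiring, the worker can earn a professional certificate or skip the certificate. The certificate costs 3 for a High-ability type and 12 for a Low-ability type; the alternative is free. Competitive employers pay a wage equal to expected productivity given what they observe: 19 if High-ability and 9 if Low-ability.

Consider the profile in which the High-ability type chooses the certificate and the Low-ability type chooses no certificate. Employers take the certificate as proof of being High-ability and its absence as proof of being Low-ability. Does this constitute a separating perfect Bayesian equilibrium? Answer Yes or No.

Yes

Under these beliefs, the certificate earns wage 19 and no certificate earns wage 9.
High-ability: the certificate nets 19 − 3 = 16; no certificate nets 9. High-ability prefers the certificate.
Low-ability: the certificate nets 19 − 12 = 7; no certificate nets 9. Low-ability prefers no certificate.
Neither type deviates, so the separating profile is an equilibrium.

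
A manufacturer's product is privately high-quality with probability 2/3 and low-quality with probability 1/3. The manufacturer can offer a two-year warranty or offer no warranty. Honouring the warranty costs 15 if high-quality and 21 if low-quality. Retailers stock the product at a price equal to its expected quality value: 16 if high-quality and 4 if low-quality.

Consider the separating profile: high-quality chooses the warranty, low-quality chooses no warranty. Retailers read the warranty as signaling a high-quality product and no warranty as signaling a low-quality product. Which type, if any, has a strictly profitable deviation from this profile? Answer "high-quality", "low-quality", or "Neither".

high-quality

The warranty pays 16; no warranty pays 4.
high-quality: assigned the warranty, nets 16 − 15 = 1; deviating to no warranty nets 4.
low-quality: assigned no warranty, nets 4; deviating to the warranty nets 16 − 21 = -5.
The high-quality type gains 3 by deviating.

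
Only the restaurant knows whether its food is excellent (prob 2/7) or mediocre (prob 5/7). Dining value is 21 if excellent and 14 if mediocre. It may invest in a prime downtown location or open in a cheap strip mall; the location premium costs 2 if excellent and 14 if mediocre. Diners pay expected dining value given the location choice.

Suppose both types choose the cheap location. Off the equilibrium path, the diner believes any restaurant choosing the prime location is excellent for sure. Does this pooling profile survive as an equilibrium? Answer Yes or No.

No

On path, the diner holds the prior and pays 2/7·21 + 5/7·14 = 16. Off path (the prime location), believing excellent, it pays 21.
excellent: the cheap location nets 16; the prime location nets 21 − 2 = 19. excellent would deviate.
mediocre: the cheap location nets 16; the prime location nets 21 − 14 = 7. mediocre stays.
A type deviates, so pooling fails.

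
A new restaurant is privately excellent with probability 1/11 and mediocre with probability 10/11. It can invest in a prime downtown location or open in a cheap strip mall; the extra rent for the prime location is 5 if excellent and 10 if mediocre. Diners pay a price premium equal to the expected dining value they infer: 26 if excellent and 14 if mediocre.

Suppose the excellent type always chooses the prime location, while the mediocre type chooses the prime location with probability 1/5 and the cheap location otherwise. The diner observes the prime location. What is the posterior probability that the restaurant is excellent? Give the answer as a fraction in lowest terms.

P(the prime location) = (1/11)·1 + (10/11)·(1/5) = 3/11.
By Bayes' rule, P(excellent | the prime location) = (1/11) / (3/11) = 1/3.

1/3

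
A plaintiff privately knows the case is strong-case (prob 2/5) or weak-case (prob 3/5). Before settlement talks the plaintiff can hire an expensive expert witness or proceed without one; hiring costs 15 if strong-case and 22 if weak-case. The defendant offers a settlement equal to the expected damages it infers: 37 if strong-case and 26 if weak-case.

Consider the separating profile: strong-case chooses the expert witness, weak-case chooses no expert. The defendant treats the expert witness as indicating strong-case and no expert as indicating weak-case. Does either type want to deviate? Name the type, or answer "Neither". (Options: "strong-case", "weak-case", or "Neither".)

strong-case

The expert witness pays 37; no expert pays 26.
strong-case: assigned the expert witness, nets 37 − 15 = 22; deviating to no expert nets 26.
weak-case: assigned no expert, nets 26; deviating to the expert witness nets 37 − 22 = 15.
The strong-case type gains 4 by deviating.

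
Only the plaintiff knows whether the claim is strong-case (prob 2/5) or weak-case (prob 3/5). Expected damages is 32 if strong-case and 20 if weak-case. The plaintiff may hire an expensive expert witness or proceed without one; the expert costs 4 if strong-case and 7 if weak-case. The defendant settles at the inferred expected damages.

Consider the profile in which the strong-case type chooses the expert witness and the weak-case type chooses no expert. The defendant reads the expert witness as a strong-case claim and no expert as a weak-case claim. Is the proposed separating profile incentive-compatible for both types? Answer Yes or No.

Under these beliefs, the expert witness earns settlement 32 and no expert earns settlement 20.
strong-case: the expert witness nets 32 − 4 = 28; no expert nets 20. strong-case prefers the expert witness.
weak-case: the expert witness nets 32 − 7 = 25; no expert nets 20. weak-case would deviate to the expert witness.
weak-case has a profitable deviation, so the profile is not an equilibrium.

No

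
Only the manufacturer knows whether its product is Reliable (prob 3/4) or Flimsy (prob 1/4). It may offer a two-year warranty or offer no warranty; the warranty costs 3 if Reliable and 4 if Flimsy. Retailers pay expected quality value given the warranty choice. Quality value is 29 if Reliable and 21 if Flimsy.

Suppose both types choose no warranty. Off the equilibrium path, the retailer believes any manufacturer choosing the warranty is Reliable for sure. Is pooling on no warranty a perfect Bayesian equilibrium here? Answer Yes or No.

On path, the retailer holds the prior and pays 3/4·29 + 1/4·21 = 27. Off path (the warranty), believing Reliable, it pays 29.
Reliable: no warranty nets 27; the warranty nets 29 − 3 = 26. Reliable stays.
Flimsy: no warranty nets 27; the warranty nets 29 − 4 = 25. Flimsy stays.
No type deviates, so pooling is sustained.

Yes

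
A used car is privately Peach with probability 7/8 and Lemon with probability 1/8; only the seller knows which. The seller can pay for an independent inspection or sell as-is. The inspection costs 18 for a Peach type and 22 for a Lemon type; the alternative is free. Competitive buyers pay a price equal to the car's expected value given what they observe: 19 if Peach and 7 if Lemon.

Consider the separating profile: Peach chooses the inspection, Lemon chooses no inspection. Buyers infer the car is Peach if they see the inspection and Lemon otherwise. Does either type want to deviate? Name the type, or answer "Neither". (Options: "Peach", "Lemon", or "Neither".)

The inspection pays 19; no inspection pays 7.
Peach: assigned the inspection, nets 19 − 18 = 1; deviating to no inspection nets 7.
Lemon: assigned no inspection, nets 7; deviating to the inspection nets 19 − 22 = -3.
The Peach type gains 6 by deviating.

Peach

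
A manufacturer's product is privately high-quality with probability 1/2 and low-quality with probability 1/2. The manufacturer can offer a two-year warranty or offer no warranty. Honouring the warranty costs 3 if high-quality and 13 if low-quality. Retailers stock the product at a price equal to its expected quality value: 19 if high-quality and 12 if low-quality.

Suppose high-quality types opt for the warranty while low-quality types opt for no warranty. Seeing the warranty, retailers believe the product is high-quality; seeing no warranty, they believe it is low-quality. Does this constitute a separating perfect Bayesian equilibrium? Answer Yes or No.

Yes

Under these beliefs, the warranty earns price 19 and no warranty earns price 12.
high-quality: the warranty nets 19 − 3 = 16; no warranty nets 12. high-quality prefers the warranty.
low-quality: the warranty nets 19 − 13 = 6; no warranty nets 12. low-quality prefers no warranty.
Neither type deviates, so the separating profile is an equilibrium.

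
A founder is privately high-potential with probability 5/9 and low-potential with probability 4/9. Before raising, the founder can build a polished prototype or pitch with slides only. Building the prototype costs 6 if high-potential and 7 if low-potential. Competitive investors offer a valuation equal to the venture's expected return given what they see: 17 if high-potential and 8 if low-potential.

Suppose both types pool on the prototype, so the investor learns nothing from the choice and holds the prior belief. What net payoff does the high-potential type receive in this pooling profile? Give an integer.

Pooled valuation = 5/9·17 + 4/9·8 = 13.
high-potential pays cost 6 for the prototype, so net payoff = 13 − 6 = 7.

7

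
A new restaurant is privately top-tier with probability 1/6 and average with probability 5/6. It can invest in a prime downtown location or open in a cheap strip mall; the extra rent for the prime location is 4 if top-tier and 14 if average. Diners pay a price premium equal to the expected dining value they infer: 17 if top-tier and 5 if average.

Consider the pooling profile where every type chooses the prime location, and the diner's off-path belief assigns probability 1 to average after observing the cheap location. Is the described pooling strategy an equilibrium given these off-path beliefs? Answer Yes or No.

No

On path, the diner holds the prior and pays 1/6·17 + 5/6·5 = 7. Off path (the cheap location), believing average, it pays 5.
top-tier: the prime location nets 7 − 4 = 3; the cheap location nets 5. top-tier would deviate.
average: the prime location nets 7 − 14 = -7; the cheap location nets 5. average would deviate.
A type deviates, so pooling fails.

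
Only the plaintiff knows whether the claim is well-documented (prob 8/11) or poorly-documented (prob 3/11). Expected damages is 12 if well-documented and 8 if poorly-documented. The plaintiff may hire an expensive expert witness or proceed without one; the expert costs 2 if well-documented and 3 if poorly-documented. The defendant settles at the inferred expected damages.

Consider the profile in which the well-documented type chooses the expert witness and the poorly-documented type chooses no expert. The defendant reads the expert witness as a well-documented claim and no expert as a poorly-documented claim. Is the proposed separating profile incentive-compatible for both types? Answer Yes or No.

No

Under these beliefs, the expert witness earns settlement 12 and no expert earns settlement 8.
well-documented: the expert witness nets 12 − 2 = 10; no expert nets 8. well-documented prefers the expert witness.
poorly-documented: the expert witness nets 12 − 3 = 9; no expert nets 8. poorly-documented would deviate to the expert witness.
poorly-documented has a profitable deviation, so the profile is not an equilibrium.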